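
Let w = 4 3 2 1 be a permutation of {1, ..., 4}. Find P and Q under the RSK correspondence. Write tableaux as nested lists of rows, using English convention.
Insert each entry of the permutation into P by Schensted row insertion, recording in Q the position of each new cell.

Insert 4: appended to row 1. P = [[4]], Q = [[1]].
Insert 3: 3 bumps 4 from row 1; 4 starts row 2. P = [[3], [4]], Q = [[1], [2]].
Insert 2: 2 bumps 3 from row 1; 3 bumps 4 from row 2; 4 starts row 3. P = [[2], [3], [4]], Q = [[1], [2], [3]].
Insert 1: 1 bumps 2 from row 1; 2 bumps 3 from row 2; 3 bumps 4 from row 3; 4 starts row 4. P = [[1], [2], [3], [4]], Q = [[1], [2], [3], [4]].

So P = [[1], [2], [3], [4]], Q = [[1], [2], [3], [4]].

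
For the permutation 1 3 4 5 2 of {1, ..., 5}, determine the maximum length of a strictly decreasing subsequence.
2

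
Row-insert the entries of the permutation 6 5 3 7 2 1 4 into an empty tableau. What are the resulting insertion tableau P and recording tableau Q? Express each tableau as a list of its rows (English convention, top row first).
Insert each entry of the permutation into P by Schensted row insertion, recording in Q the position of each new cell.

Insert 6: appended to row 1. P = [[6]].
Insert 5: 5 bumps 6 from row 1; 6 starts row 2. P = [[5], [6]].
Insert 3: 3 bumps 5 from row 1; 5 bumps 6 from row 2; 6 starts row 3. P = [[3], [5], [6]].
Insert 7: appended to row 1. P = [[3, 7], [5], [6]].
Insert 2: 2 bumps 3 from row 1; 3 bumps 5 from row 2; 5 bumps 6 from row 3; 6 starts row 4. P = [[2, 7], [3], [5], [6]].
Insert 1: 1 bumps 2 from row 1; 2 bumps 3 from row 2; 3 bumps 5 from row 3; 5 bumps 6 from row 4; 6 starts row 5. P = [[1, 7], [2], [3], [5], [6]].
Insert 4: 4 bumps 7 from row 1; 7 appends to row 2. P = [[1, 4], [2, 7], [3], [5], [6]].

So P = [[1, 4], [2, 7], [3], [5], [6]], Q = [[1, 4], [2, 7], [3], [5], [6]].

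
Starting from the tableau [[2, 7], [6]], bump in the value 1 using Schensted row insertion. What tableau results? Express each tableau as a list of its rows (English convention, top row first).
In row 1, 1 replaces 2 (the leftmost entry greater than 1); 2 is bumped to row 2. In row 2, 2 replaces 6 (the leftmost entry greater than 2); 6 is bumped to row 3. 6 starts a new row 3. The new tableau is [[1, 7], [2], [6]].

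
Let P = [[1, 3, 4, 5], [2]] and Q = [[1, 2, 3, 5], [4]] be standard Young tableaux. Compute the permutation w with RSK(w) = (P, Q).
2 3 4 1 5

Reverse the RSK construction: for i from n down to 1, find the cell of Q containing i, remove the entry at that cell from P, and reverse-bump it up through P; the value ejected from row 1 is w(i).

Step i=5: Q has 5 at row 1, column 4; remove that cell from P, ejecting 5. So w(5) = 5. P is now [[1, 3, 4], [2]].
Step i=4: Q has 4 at row 2, column 1; remove 2 from row 2 of P and reverse-bump: 2 enters row 1 and ejects 1. So w(4) = 1. P is now [[2, 3, 4]].
Step i=3: Q has 3 at row 1, column 3; remove that cell from P, ejecting 4. So w(3) = 4. P is now [[2, 3]].
Step i=2: Q has 2 at row 1, column 2; remove that cell from P, ejecting 3. So w(2) = 3. P is now [[2]].
Step i=1: Q has 1 at row 1, column 1; remove that cell from P, ejecting 2. So w(1) = 2. P is now [].

So w = 2 3 4 1 5.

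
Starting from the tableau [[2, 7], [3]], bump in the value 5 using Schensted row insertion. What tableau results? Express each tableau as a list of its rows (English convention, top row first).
[[2, 5], [3, 7]]

In row 1, 5 replaces 7 (the leftmost entry greater than 5); 7 is bumped to row 2. 7 is appended to row 2. The new tableau is [[2, 5], [3, 7]].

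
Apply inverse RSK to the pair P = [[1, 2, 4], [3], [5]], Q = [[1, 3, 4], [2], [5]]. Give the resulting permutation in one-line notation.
Reverse RSK: for i = n, n-1, ..., 1, locate i in Q, remove the corresponding corner cell from P, and reverse-bump its entry up through P; the value ejected from row 1 is w(i).

So w = 5 1 3 4 2.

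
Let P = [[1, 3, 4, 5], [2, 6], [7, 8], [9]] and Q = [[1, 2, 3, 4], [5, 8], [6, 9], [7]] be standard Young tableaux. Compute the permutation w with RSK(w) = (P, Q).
2 3 7 9 8 4 1 6 5

Reverse the RSK construction: for i from n down to 1, find the cell of Q containing i, remove the entry at that cell from P, and reverse-bump it up through P; the value ejected from row 1 is w(i).

Step i=9: Q has 9 at row 3, column 2; remove 8 from row 3 of P and reverse-bump: 8 enters row 2 and ejects 6; 6 enters row 1 and ejects 5. So w(9) = 5. P is now [[1, 3, 4, 6], [2, 8], [7], [9]].
Step i=8: Q has 8 at row 2, column 2; remove 8 from row 2 of P and reverse-bump: 8 enters row 1 and ejects 6. So w(8) = 6. P is now [[1, 3, 4, 8], [2], [7], [9]].
Step i=7: Q has 7 at row 4, column 1; remove 9 from row 4 of P and reverse-bump: 9 enters row 3 and ejects 7; 7 enters row 2 and ejects 2; 2 enters row 1 and ejects 1. So w(7) = 1. P is now [[2, 3, 4, 8], [7], [9]].
Step i=6: Q has 6 at row 3, column 1; remove 9 from row 3 of P and reverse-bump: 9 enters row 2 and ejects 7; 7 enters row 1 and ejects 4. So w(6) = 4. P is now [[2, 3, 7, 8], [9]].
Step i=5: Q has 5 at row 2, column 1; remove 9 from row 2 of P and reverse-bump: 9 enters row 1 and ejects 8. So w(5) = 8. P is now [[2, 3, 7, 9]].
Step i=4: Q has 4 at row 1, column 4; remove that cell from P, ejecting 9. So w(4) = 9. P is now [[2, 3, 7]].
Step i=3: Q has 3 at row 1, column 3; remove that cell from P, ejecting 7. So w(3) = 7. P is now [[2, 3]].
Step i=2: Q has 2 at row 1, column 2; remove that cell from P, ejecting 3. So w(2) = 3. P is now [[2]].
Step i=1: Q has 1 at row 1, column 1; remove that cell from P, ejecting 2. So w(1) = 2. P is now [].

So w = 2 3 7 9 8 4 1 6 5.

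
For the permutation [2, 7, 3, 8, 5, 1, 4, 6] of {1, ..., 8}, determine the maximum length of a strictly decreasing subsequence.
3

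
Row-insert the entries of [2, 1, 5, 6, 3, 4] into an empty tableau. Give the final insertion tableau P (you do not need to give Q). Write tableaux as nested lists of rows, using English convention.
After inserting 2: P = [[2]].
After inserting 1: P = [[1], [2]].
After inserting 5: P = [[1, 5], [2]].
After inserting 6: P = [[1, 5, 6], [2]].
After inserting 3: P = [[1, 3, 6], [2, 5]].
After inserting 4: P = [[1, 3, 4], [2, 5, 6]].

So P = [[1, 3, 4], [2, 5, 6]].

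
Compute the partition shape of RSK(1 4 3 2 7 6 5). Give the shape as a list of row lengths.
[3, 2, 2]

RSK row insertion gives P = [[1, 2, 5], [3, 6], [4, 7]], which has shape [3, 2, 2].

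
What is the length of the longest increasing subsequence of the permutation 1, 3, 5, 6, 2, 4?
4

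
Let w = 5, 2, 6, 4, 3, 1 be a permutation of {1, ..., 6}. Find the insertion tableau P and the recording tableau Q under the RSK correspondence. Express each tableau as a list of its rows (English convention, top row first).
P = [[1, 3], [2, 6], [4], [5]], Q = [[1, 3], [2, 4], [5], [6]]

Insert each entry of the permutation into P by Schensted row insertion, recording in Q the position of each new cell.

Insert 5: appended to row 1. P = [[5]].
Insert 2: 2 bumps 5 from row 1; 5 starts row 2. P = [[2], [5]].
Insert 6: appended to row 1. P = [[2, 6], [5]].
Insert 4: 4 bumps 6 from row 1; 6 appends to row 2. P = [[2, 4], [5, 6]].
Insert 3: 3 bumps 4 from row 1; 4 bumps 5 from row 2; 5 starts row 3. P = [[2, 3], [4, 6], [5]].
Insert 1: 1 bumps 2 from row 1; 2 bumps 4 from row 2; 4 bumps 5 from row 3; 5 starts row 4. P = [[1, 3], [2, 6], [4], [5]].

So P = [[1, 3], [2, 6], [4], [5]], Q = [[1, 3], [2, 4], [5], [6]].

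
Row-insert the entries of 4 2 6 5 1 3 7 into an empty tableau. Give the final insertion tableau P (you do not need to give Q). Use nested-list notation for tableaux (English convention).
Insert 4: appended to row 1. P = [[4]].
Insert 2: 2 bumps 4 from row 1; 4 starts row 2. P = [[2], [4]].
Insert 6: appended to row 1. P = [[2, 6], [4]].
Insert 5: 5 bumps 6 from row 1; 6 appends to row 2. P = [[2, 5], [4, 6]].
Insert 1: 1 bumps 2 from row 1; 2 bumps 4 from row 2; 4 starts row 3. P = [[1, 5], [2, 6], [4]].
Insert 3: 3 bumps 5 from row 1; 5 bumps 6 from row 2; 6 appends to row 3. P = [[1, 3], [2, 5], [4, 6]].
Insert 7: appended to row 1. P = [[1, 3, 7], [2, 5], [4, 6]].

So P = [[1, 3, 7], [2, 5], [4, 6]].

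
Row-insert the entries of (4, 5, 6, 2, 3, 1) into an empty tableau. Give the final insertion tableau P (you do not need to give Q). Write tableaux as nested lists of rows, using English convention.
Insert 4: appended to row 1. P = [[4]].
Insert 5: appended to row 1. P = [[4, 5]].
Insert 6: appended to row 1. P = [[4, 5, 6]].
Insert 2: 2 bumps 4 from row 1; 4 starts row 2. P = [[2, 5, 6], [4]].
Insert 3: 3 bumps 5 from row 1; 5 appends to row 2. P = [[2, 3, 6], [4, 5]].
Insert 1: 1 bumps 2 from row 1; 2 bumps 4 from row 2; 4 starts row 3. P = [[1, 3, 6], [2, 5], [4]].

So P = [[1, 3, 6], [2, 5], [4]].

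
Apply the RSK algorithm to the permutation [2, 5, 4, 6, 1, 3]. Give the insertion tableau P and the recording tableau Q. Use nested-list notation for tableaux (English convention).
P = [[1, 3, 6], [2, 4], [5]], Q = [[1, 2, 4], [3, 6], [5]]

Insert each entry of the permutation into P by Schensted row insertion, recording in Q the position of each new cell.

Insert 2: appended to row 1. P = [[2]], Q = [[1]].
Insert 5: appended to row 1. P = [[2, 5]], Q = [[1, 2]].
Insert 4: 4 bumps 5 from row 1; 5 starts row 2. P = [[2, 4], [5]], Q = [[1, 2], [3]].
Insert 6: appended to row 1. P = [[2, 4, 6], [5]], Q = [[1, 2, 4], [3]].
Insert 1: 1 bumps 2 from row 1; 2 bumps 5 from row 2; 5 starts row 3. P = [[1, 4, 6], [2], [5]], Q = [[1, 2, 4], [3], [5]].
Insert 3: 3 bumps 4 from row 1; 4 appends to row 2. P = [[1, 3, 6], [2, 4], [5]], Q = [[1, 2, 4], [3, 6], [5]].

So P = [[1, 3, 6], [2, 4], [5]], Q = [[1, 2, 4], [3, 6], [5]].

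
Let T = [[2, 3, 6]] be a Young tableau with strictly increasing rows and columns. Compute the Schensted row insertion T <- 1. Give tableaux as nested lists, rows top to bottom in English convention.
In row 1, 1 replaces 2 (the leftmost entry greater than 1); 2 is bumped to row 2. 2 starts a new row 2. The new tableau is [[1, 3, 6], [2]].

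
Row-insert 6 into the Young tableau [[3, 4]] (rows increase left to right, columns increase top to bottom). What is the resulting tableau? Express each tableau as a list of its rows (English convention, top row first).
[[3, 4, 6]]

6 is larger than every entry of row 1, so it is appended to row 1. The new tableau is [[3, 4, 6]].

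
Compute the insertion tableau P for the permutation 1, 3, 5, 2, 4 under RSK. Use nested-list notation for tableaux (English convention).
Insert 1: appended to row 1. P = [[1]].
Insert 3: appended to row 1. P = [[1, 3]].
Insert 5: appended to row 1. P = [[1, 3, 5]].
Insert 2: 2 bumps 3 from row 1; 3 starts row 2. P = [[1, 2, 5], [3]].
Insert 4: 4 bumps 5 from row 1; 5 appends to row 2. P = [[1, 2, 4], [3, 5]].

So P = [[1, 2, 4], [3, 5]].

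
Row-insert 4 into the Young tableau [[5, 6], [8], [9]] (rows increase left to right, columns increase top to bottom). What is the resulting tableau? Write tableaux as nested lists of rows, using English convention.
In row 1, 4 replaces 5 (the leftmost entry greater than 4); 5 is bumped to row 2. In row 2, 5 replaces 8 (the leftmost entry greater than 5); 8 is bumped to row 3. In row 3, 8 replaces 9 (the leftmost entry greater than 8); 9 is bumped to row 4. 9 starts a new row 4. The new tableau is [[4, 6], [5], [8], [9]].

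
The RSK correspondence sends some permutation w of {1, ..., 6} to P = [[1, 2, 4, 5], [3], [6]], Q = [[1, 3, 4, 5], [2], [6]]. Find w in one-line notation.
6 1 3 4 5 2

Reverse RSK: for i = n, n-1, ..., 1, locate i in Q, remove the corresponding corner cell from P, and reverse-bump its entry up through P; the value ejected from row 1 is w(i).

So w = 6 1 3 4 5 2.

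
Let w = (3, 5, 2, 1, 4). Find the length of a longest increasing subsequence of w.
2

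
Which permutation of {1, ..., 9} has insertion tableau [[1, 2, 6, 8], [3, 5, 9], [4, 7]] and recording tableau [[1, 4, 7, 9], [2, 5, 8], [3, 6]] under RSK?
4 3 1 7 5 2 9 6 8

Reverse the RSK construction: for i from n down to 1, find the cell of Q containing i, remove the entry at that cell from P, and reverse-bump it up through P; the value ejected from row 1 is w(i).

Step i=9: Q has 9 at row 1, column 4; remove that cell from P, ejecting 8. So w(9) = 8. P is now [[1, 2, 6], [3, 5, 9], [4, 7]].
Step i=8: Q has 8 at row 2, column 3; remove 9 from row 2 of P and reverse-bump: 9 enters row 1 and ejects 6. So w(8) = 6. P is now [[1, 2, 9], [3, 5], [4, 7]].
Step i=7: Q has 7 at row 1, column 3; remove that cell from P, ejecting 9. So w(7) = 9. P is now [[1, 2], [3, 5], [4, 7]].
Step i=6: Q has 6 at row 3, column 2; remove 7 from row 3 of P and reverse-bump: 7 enters row 2 and ejects 5; 5 enters row 1 and ejects 2. So w(6) = 2. P is now [[1, 5], [3, 7], [4]].
Step i=5: Q has 5 at row 2, column 2; remove 7 from row 2 of P and reverse-bump: 7 enters row 1 and ejects 5. So w(5) = 5. P is now [[1, 7], [3], [4]].
Step i=4: Q has 4 at row 1, column 2; remove that cell from P, ejecting 7. So w(4) = 7. P is now [[1], [3], [4]].
Step i=3: Q has 3 at row 3, column 1; remove 4 from row 3 of P and reverse-bump: 4 enters row 2 and ejects 3; 3 enters row 1 and ejects 1. So w(3) = 1. P is now [[3], [4]].
Step i=2: Q has 2 at row 2, column 1; remove 4 from row 2 of P and reverse-bump: 4 enters row 1 and ejects 3. So w(2) = 3. P is now [[4]].
Step i=1: Q has 1 at row 1, column 1; remove that cell from P, ejecting 4. So w(1) = 4. P is now [].

So w = 4 3 1 7 5 2 9 6 8.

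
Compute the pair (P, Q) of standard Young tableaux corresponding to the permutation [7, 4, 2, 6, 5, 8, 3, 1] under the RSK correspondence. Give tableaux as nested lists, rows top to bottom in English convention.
P = [[1, 3, 8], [2, 5], [4], [6], [7]], Q = [[1, 4, 6], [2, 5], [3], [7], [8]]

Insert each entry of the permutation into P by Schensted row insertion, recording in Q the position of each new cell.

Insert 7: appended to row 1. P = [[7]].
Insert 4: 4 bumps 7 from row 1; 7 starts row 2. P = [[4], [7]].
Insert 2: 2 bumps 4 from row 1; 4 bumps 7 from row 2; 7 starts row 3. P = [[2], [4], [7]].
Insert 6: appended to row 1. P = [[2, 6], [4], [7]].
Insert 5: 5 bumps 6 from row 1; 6 appends to row 2. P = [[2, 5], [4, 6], [7]].
Insert 8: appended to row 1. P = [[2, 5, 8], [4, 6], [7]].
Insert 3: 3 bumps 5 from row 1; 5 bumps 6 from row 2; 6 bumps 7 from row 3; 7 starts row 4. P = [[2, 3, 8], [4, 5], [6], [7]].
Insert 1: 1 bumps 2 from row 1; 2 bumps 4 from row 2; 4 bumps 6 from row 3; 6 bumps 7 from row 4; 7 starts row 5. P = [[1, 3, 8], [2, 5], [4], [6], [7]].

So P = [[1, 3, 8], [2, 5], [4], [6], [7]], Q = [[1, 4, 6], [2, 5], [3], [7], [8]].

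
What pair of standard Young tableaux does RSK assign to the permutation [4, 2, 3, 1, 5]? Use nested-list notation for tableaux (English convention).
P = [[1, 3, 5], [2], [4]], Q = [[1, 3, 5], [2], [4]]

Insert each entry of the permutation into P by Schensted row insertion, recording in Q the position of each new cell.

Insert 4: appended to row 1. P = [[4]].
Insert 2: 2 bumps 4 from row 1; 4 starts row 2. P = [[2], [4]].
Insert 3: appended to row 1. P = [[2, 3], [4]].
Insert 1: 1 bumps 2 from row 1; 2 bumps 4 from row 2; 4 starts row 3. P = [[1, 3], [2], [4]].
Insert 5: appended to row 1. P = [[1, 3, 5], [2], [4]].

So P = [[1, 3, 5], [2], [4]], Q = [[1, 3, 5], [2], [4]].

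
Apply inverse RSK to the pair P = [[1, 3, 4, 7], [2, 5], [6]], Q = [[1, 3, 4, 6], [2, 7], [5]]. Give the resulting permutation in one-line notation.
Reverse the RSK construction: for i from n down to 1, find the cell of Q containing i, remove the entry at that cell from P, and reverse-bump it up through P; the value ejected from row 1 is w(i).

Step i=7: Q has 7 at row 2, column 2; remove 5 from row 2 of P and reverse-bump: 5 enters row 1 and ejects 4. So w(7) = 4. P is now [[1, 3, 5, 7], [2], [6]].
Step i=6: Q has 6 at row 1, column 4; remove that cell from P, ejecting 7. So w(6) = 7. P is now [[1, 3, 5], [2], [6]].
Step i=5: Q has 5 at row 3, column 1; remove 6 from row 3 of P and reverse-bump: 6 enters row 2 and ejects 2; 2 enters row 1 and ejects 1. So w(5) = 1. P is now [[2, 3, 5], [6]].
Step i=4: Q has 4 at row 1, column 3; remove that cell from P, ejecting 5. So w(4) = 5. P is now [[2, 3], [6]].
Step i=3: Q has 3 at row 1, column 2; remove that cell from P, ejecting 3. So w(3) = 3. P is now [[2], [6]].
Step i=2: Q has 2 at row 2, column 1; remove 6 from row 2 of P and reverse-bump: 6 enters row 1 and ejects 2. So w(2) = 2. P is now [[6]].
Step i=1: Q has 1 at row 1, column 1; remove that cell from P, ejecting 6. So w(1) = 6. P is now [].

So w = 6 2 3 5 1 7 4.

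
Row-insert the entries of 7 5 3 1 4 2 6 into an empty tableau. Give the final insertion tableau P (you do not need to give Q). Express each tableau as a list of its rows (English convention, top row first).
P = [[1, 2, 6], [3, 4], [5], [7]]

Insert 7: appended to row 1. P = [[7]].
Insert 5: 5 bumps 7 from row 1; 7 starts row 2. P = [[5], [7]].
Insert 3: 3 bumps 5 from row 1; 5 bumps 7 from row 2; 7 starts row 3. P = [[3], [5], [7]].
Insert 1: 1 bumps 3 from row 1; 3 bumps 5 from row 2; 5 bumps 7 from row 3; 7 starts row 4. P = [[1], [3], [5], [7]].
Insert 4: appended to row 1. P = [[1, 4], [3], [5], [7]].
Insert 2: 2 bumps 4 from row 1; 4 appends to row 2. P = [[1, 2], [3, 4], [5], [7]].
Insert 6: appended to row 1. P = [[1, 2, 6], [3, 4], [5], [7]].

So P = [[1, 2, 6], [3, 4], [5], [7]].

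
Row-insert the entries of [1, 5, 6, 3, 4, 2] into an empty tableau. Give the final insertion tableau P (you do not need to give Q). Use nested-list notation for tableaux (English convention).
Insert 1: appended to row 1. P = [[1]].
Insert 5: appended to row 1. P = [[1, 5]].
Insert 6: appended to row 1. P = [[1, 5, 6]].
Insert 3: 3 bumps 5 from row 1; 5 starts row 2. P = [[1, 3, 6], [5]].
Insert 4: 4 bumps 6 from row 1; 6 appends to row 2. P = [[1, 3, 4], [5, 6]].
Insert 2: 2 bumps 3 from row 1; 3 bumps 5 from row 2; 5 starts row 3. P = [[1, 2, 4], [3, 6], [5]].

So P = [[1, 2, 4], [3, 6], [5]].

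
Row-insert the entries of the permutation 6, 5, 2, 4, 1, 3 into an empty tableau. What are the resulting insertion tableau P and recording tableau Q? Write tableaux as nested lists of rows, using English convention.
P = [[1, 3], [2, 4], [5], [6]], Q = [[1, 4], [2, 6], [3], [5]]

Insert each entry of the permutation into P by Schensted row insertion, recording in Q the position of each new cell.

Insert 6: appended to row 1. P = [[6]].
Insert 5: 5 bumps 6 from row 1; 6 starts row 2. P = [[5], [6]].
Insert 2: 2 bumps 5 from row 1; 5 bumps 6 from row 2; 6 starts row 3. P = [[2], [5], [6]].
Insert 4: appended to row 1. P = [[2, 4], [5], [6]].
Insert 1: 1 bumps 2 from row 1; 2 bumps 5 from row 2; 5 bumps 6 from row 3; 6 starts row 4. P = [[1, 4], [2], [5], [6]].
Insert 3: 3 bumps 4 from row 1; 4 appends to row 2. P = [[1, 3], [2, 4], [5], [6]].

So P = [[1, 3], [2, 4], [5], [6]], Q = [[1, 4], [2, 6], [3], [5]].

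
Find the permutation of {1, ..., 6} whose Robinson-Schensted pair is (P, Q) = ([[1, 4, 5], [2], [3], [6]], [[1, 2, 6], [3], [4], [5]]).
Reverse the RSK construction: for i from n down to 1, find the cell of Q containing i, remove the entry at that cell from P, and reverse-bump it up through P; the value ejected from row 1 is w(i).

Step i=6: Q has 6 at row 1, column 3; remove that cell from P, ejecting 5. So w(6) = 5. P is now [[1, 4], [2], [3], [6]].
Step i=5: Q has 5 at row 4, column 1; remove 6 from row 4 of P and reverse-bump: 6 enters row 3 and ejects 3; 3 enters row 2 and ejects 2; 2 enters row 1 and ejects 1. So w(5) = 1. P is now [[2, 4], [3], [6]].
Step i=4: Q has 4 at row 3, column 1; remove 6 from row 3 of P and reverse-bump: 6 enters row 2 and ejects 3; 3 enters row 1 and ejects 2. So w(4) = 2. P is now [[3, 4], [6]].
Step i=3: Q has 3 at row 2, column 1; remove 6 from row 2 of P and reverse-bump: 6 enters row 1 and ejects 4. So w(3) = 4. P is now [[3, 6]].
Step i=2: Q has 2 at row 1, column 2; remove that cell from P, ejecting 6. So w(2) = 6. P is now [[3]].
Step i=1: Q has 1 at row 1, column 1; remove that cell from P, ejecting 3. So w(1) = 3. P is now [].

So w = 3 6 4 2 1 5.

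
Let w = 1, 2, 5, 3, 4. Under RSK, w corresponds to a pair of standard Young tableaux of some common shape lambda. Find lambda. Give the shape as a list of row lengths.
[4, 1]

Row-insert each entry into an empty tableau.

After inserting 1: P = [[1]].
After inserting 2: P = [[1, 2]].
After inserting 5: P = [[1, 2, 5]].
After inserting 3: P = [[1, 2, 3], [5]].
After inserting 4: P = [[1, 2, 3, 4], [5]].

The final insertion tableau P = [[1, 2, 3, 4], [5]] has shape [4, 1].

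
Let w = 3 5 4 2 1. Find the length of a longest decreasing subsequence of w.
4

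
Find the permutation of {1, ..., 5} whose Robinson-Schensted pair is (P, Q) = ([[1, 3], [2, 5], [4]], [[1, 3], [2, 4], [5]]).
Reverse RSK: for i = n, n-1, ..., 1, locate i in Q, remove the corresponding corner cell from P, and reverse-bump its entry up through P; the value ejected from row 1 is w(i).

So w = 4 2 5 3 1.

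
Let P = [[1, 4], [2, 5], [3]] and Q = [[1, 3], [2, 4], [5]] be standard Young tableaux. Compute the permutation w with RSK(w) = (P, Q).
3 2 5 4 1

Reverse RSK: for i = n, n-1, ..., 1, locate i in Q, remove the corresponding corner cell from P, and reverse-bump its entry up through P; the value ejected from row 1 is w(i).

So w = 3 2 5 4 1.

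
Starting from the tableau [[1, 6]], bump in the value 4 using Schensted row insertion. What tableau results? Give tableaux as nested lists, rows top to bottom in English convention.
[[1, 4], [6]]

In row 1, 4 replaces 6 (the leftmost entry greater than 4); 6 is bumped to row 2. 6 starts a new row 2. The new tableau is [[1, 4], [6]].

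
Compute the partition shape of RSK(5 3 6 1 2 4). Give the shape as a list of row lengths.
[3, 2, 1]

Row-insert each entry into an empty tableau.

After inserting 5: P = [[5]].
After inserting 3: P = [[3], [5]].
After inserting 6: P = [[3, 6], [5]].
After inserting 1: P = [[1, 6], [3], [5]].
After inserting 2: P = [[1, 2], [3, 6], [5]].
After inserting 4: P = [[1, 2, 4], [3, 6], [5]].

The final insertion tableau P = [[1, 2, 4], [3, 6], [5]] has shape [3, 2, 1].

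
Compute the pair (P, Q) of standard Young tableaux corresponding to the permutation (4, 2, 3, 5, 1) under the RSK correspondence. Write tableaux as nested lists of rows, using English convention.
Insert each entry of the permutation into P by Schensted row insertion, recording in Q the position of each new cell.

Insert 4: appended to row 1. P = [[4]].
Insert 2: 2 bumps 4 from row 1; 4 starts row 2. P = [[2], [4]].
Insert 3: appended to row 1. P = [[2, 3], [4]].
Insert 5: appended to row 1. P = [[2, 3, 5], [4]].
Insert 1: 1 bumps 2 from row 1; 2 bumps 4 from row 2; 4 starts row 3. P = [[1, 3, 5], [2], [4]].

So P = [[1, 3, 5], [2], [4]], Q = [[1, 3, 4], [2], [5]].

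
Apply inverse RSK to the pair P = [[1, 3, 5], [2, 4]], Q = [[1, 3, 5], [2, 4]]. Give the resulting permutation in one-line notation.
Reverse the RSK construction: for i from n down to 1, find the cell of Q containing i, remove the entry at that cell from P, and reverse-bump it up through P; the value ejected from row 1 is w(i).

Step i=5: Q has 5 at row 1, column 3; remove that cell from P, ejecting 5. So w(5) = 5. P is now [[1, 3], [2, 4]].
Step i=4: Q has 4 at row 2, column 2; remove 4 from row 2 of P and reverse-bump: 4 enters row 1 and ejects 3. So w(4) = 3. P is now [[1, 4], [2]].
Step i=3: Q has 3 at row 1, column 2; remove that cell from P, ejecting 4. So w(3) = 4. P is now [[1], [2]].
Step i=2: Q has 2 at row 2, column 1; remove 2 from row 2 of P and reverse-bump: 2 enters row 1 and ejects 1. So w(2) = 1. P is now [[2]].
Step i=1: Q has 1 at row 1, column 1; remove that cell from P, ejecting 2. So w(1) = 2. P is now [].

So w = 2 1 4 3 5.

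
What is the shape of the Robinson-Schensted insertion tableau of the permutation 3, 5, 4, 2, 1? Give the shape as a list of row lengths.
[2, 1, 1, 1]

Row-insert each entry into an empty tableau.

After inserting 3: P = [[3]].
After inserting 5: P = [[3, 5]].
After inserting 4: P = [[3, 4], [5]].
After inserting 2: P = [[2, 4], [3], [5]].
After inserting 1: P = [[1, 4], [2], [3], [5]].

The final insertion tableau P = [[1, 4], [2], [3], [5]] has shape [2, 1, 1, 1].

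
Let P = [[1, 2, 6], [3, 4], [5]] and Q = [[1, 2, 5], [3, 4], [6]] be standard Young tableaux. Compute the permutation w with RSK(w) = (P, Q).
3 5 1 4 6 2

Reverse the RSK construction: for i from n down to 1, find the cell of Q containing i, remove the entry at that cell from P, and reverse-bump it up through P; the value ejected from row 1 is w(i).

Step i=6: Q has 6 at row 3, column 1; remove 5 from row 3 of P and reverse-bump: 5 enters row 2 and ejects 4; 4 enters row 1 and ejects 2. So w(6) = 2. P is now [[1, 4, 6], [3, 5]].
Step i=5: Q has 5 at row 1, column 3; remove that cell from P, ejecting 6. So w(5) = 6. P is now [[1, 4], [3, 5]].
Step i=4: Q has 4 at row 2, column 2; remove 5 from row 2 of P and reverse-bump: 5 enters row 1 and ejects 4. So w(4) = 4. P is now [[1, 5], [3]].
Step i=3: Q has 3 at row 2, column 1; remove 3 from row 2 of P and reverse-bump: 3 enters row 1 and ejects 1. So w(3) = 1. P is now [[3, 5]].
Step i=2: Q has 2 at row 1, column 2; remove that cell from P, ejecting 5. So w(2) = 5. P is now [[3]].
Step i=1: Q has 1 at row 1, column 1; remove that cell from P, ejecting 3. So w(1) = 3. P is now [].

So w = 3 5 1 4 6 2.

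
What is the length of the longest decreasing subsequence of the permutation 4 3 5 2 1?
4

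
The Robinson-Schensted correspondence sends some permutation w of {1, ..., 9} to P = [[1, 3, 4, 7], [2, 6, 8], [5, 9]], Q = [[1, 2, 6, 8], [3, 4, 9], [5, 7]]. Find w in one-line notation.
5 9 2 3 1 6 4 8 7

Reverse the RSK construction: for i from n down to 1, find the cell of Q containing i, remove the entry at that cell from P, and reverse-bump it up through P; the value ejected from row 1 is w(i).

Step i=9: Q has 9 at row 2, column 3; remove 8 from row 2 of P and reverse-bump: 8 enters row 1 and ejects 7. So w(9) = 7. P is now [[1, 3, 4, 8], [2, 6], [5, 9]].
Step i=8: Q has 8 at row 1, column 4; remove that cell from P, ejecting 8. So w(8) = 8. P is now [[1, 3, 4], [2, 6], [5, 9]].
Step i=7: Q has 7 at row 3, column 2; remove 9 from row 3 of P and reverse-bump: 9 enters row 2 and ejects 6; 6 enters row 1 and ejects 4. So w(7) = 4. P is now [[1, 3, 6], [2, 9], [5]].
Step i=6: Q has 6 at row 1, column 3; remove that cell from P, ejecting 6. So w(6) = 6. P is now [[1, 3], [2, 9], [5]].
Step i=5: Q has 5 at row 3, column 1; remove 5 from row 3 of P and reverse-bump: 5 enters row 2 and ejects 2; 2 enters row 1 and ejects 1. So w(5) = 1. P is now [[2, 3], [5, 9]].
Step i=4: Q has 4 at row 2, column 2; remove 9 from row 2 of P and reverse-bump: 9 enters row 1 and ejects 3. So w(4) = 3. P is now [[2, 9], [5]].
Step i=3: Q has 3 at row 2, column 1; remove 5 from row 2 of P and reverse-bump: 5 enters row 1 and ejects 2. So w(3) = 2. P is now [[5, 9]].
Step i=2: Q has 2 at row 1, column 2; remove that cell from P, ejecting 9. So w(2) = 9. P is now [[5]].
Step i=1: Q has 1 at row 1, column 1; remove that cell from P, ejecting 5. So w(1) = 5. P is now [].

So w = 5 9 2 3 1 6 4 8 7.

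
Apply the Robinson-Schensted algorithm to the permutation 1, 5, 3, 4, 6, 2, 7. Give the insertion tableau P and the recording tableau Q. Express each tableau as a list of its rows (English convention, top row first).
P = [[1, 2, 4, 6, 7], [3], [5]], Q = [[1, 2, 4, 5, 7], [3], [6]]

Insert each entry of the permutation into P by Schensted row insertion, recording in Q the position of each new cell.

Insert 1: appended to row 1. P = [[1]], Q = [[1]].
Insert 5: appended to row 1. P = [[1, 5]], Q = [[1, 2]].
Insert 3: 3 bumps 5 from row 1; 5 starts row 2. P = [[1, 3], [5]], Q = [[1, 2], [3]].
Insert 4: appended to row 1. P = [[1, 3, 4], [5]], Q = [[1, 2, 4], [3]].
Insert 6: appended to row 1. P = [[1, 3, 4, 6], [5]], Q = [[1, 2, 4, 5], [3]].
Insert 2: 2 bumps 3 from row 1; 3 bumps 5 from row 2; 5 starts row 3. P = [[1, 2, 4, 6], [3], [5]], Q = [[1, 2, 4, 5], [3], [6]].
Insert 7: appended to row 1. P = [[1, 2, 4, 6, 7], [3], [5]], Q = [[1, 2, 4, 5, 7], [3], [6]].

So P = [[1, 2, 4, 6, 7], [3], [5]], Q = [[1, 2, 4, 5, 7], [3], [6]].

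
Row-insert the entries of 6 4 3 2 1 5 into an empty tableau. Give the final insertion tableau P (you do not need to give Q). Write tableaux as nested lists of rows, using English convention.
Insert 6: appended to row 1. P = [[6]].
Insert 4: 4 bumps 6 from row 1; 6 starts row 2. P = [[4], [6]].
Insert 3: 3 bumps 4 from row 1; 4 bumps 6 from row 2; 6 starts row 3. P = [[3], [4], [6]].
Insert 2: 2 bumps 3 from row 1; 3 bumps 4 from row 2; 4 bumps 6 from row 3; 6 starts row 4. P = [[2], [3], [4], [6]].
Insert 1: 1 bumps 2 from row 1; 2 bumps 3 from row 2; 3 bumps 4 from row 3; 4 bumps 6 from row 4; 6 starts row 5. P = [[1], [2], [3], [4], [6]].
Insert 5: appended to row 1. P = [[1, 5], [2], [3], [4], [6]].

So P = [[1, 5], [2], [3], [4], [6]].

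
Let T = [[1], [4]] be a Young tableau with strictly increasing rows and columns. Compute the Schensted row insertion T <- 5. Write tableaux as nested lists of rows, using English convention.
[[1, 5], [4]]

5 is larger than every entry of row 1, so it is appended to row 1. The new tableau is [[1, 5], [4]].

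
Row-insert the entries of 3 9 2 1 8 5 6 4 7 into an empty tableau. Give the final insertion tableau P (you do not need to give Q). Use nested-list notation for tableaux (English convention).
P = [[1, 4, 6, 7], [2, 5], [3, 8], [9]]

Insert 3: appended to row 1. P = [[3]].
Insert 9: appended to row 1. P = [[3, 9]].
Insert 2: 2 bumps 3 from row 1; 3 starts row 2. P = [[2, 9], [3]].
Insert 1: 1 bumps 2 from row 1; 2 bumps 3 from row 2; 3 starts row 3. P = [[1, 9], [2], [3]].
Insert 8: 8 bumps 9 from row 1; 9 appends to row 2. P = [[1, 8], [2, 9], [3]].
Insert 5: 5 bumps 8 from row 1; 8 bumps 9 from row 2; 9 appends to row 3. P = [[1, 5], [2, 8], [3, 9]].
Insert 6: appended to row 1. P = [[1, 5, 6], [2, 8], [3, 9]].
Insert 4: 4 bumps 5 from row 1; 5 bumps 8 from row 2; 8 bumps 9 from row 3; 9 starts row 4. P = [[1, 4, 6], [2, 5], [3, 8], [9]].
Insert 7: appended to row 1. P = [[1, 4, 6, 7], [2, 5], [3, 8], [9]].

So P = [[1, 4, 6, 7], [2, 5], [3, 8], [9]].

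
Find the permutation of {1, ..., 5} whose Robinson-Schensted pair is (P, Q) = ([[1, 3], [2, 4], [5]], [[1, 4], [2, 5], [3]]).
Reverse the RSK construction: for i from n down to 1, find the cell of Q containing i, remove the entry at that cell from P, and reverse-bump it up through P; the value ejected from row 1 is w(i).

Step i=5: Q has 5 at row 2, column 2; remove 4 from row 2 of P and reverse-bump: 4 enters row 1 and ejects 3. So w(5) = 3. P is now [[1, 4], [2], [5]].
Step i=4: Q has 4 at row 1, column 2; remove that cell from P, ejecting 4. So w(4) = 4. P is now [[1], [2], [5]].
Step i=3: Q has 3 at row 3, column 1; remove 5 from row 3 of P and reverse-bump: 5 enters row 2 and ejects 2; 2 enters row 1 and ejects 1. So w(3) = 1. P is now [[2], [5]].
Step i=2: Q has 2 at row 2, column 1; remove 5 from row 2 of P and reverse-bump: 5 enters row 1 and ejects 2. So w(2) = 2. P is now [[5]].
Step i=1: Q has 1 at row 1, column 1; remove that cell from P, ejecting 5. So w(1) = 5. P is now [].

So w = 5 2 1 4 3.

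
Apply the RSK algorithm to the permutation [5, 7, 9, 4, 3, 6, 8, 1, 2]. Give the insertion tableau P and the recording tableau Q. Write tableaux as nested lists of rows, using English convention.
P = [[1, 2, 8], [3, 6, 9], [4, 7], [5]], Q = [[1, 2, 3], [4, 6, 7], [5, 9], [8]]

Insert each entry of the permutation into P by Schensted row insertion, recording in Q the position of each new cell.

Insert 5: appended to row 1. P = [[5]], Q = [[1]].
Insert 7: appended to row 1. P = [[5, 7]], Q = [[1, 2]].
Insert 9: appended to row 1. P = [[5, 7, 9]], Q = [[1, 2, 3]].
Insert 4: 4 bumps 5 from row 1; 5 starts row 2. P = [[4, 7, 9], [5]], Q = [[1, 2, 3], [4]].
Insert 3: 3 bumps 4 from row 1; 4 bumps 5 from row 2; 5 starts row 3. P = [[3, 7, 9], [4], [5]], Q = [[1, 2, 3], [4], [5]].
Insert 6: 6 bumps 7 from row 1; 7 appends to row 2. P = [[3, 6, 9], [4, 7], [5]], Q = [[1, 2, 3], [4, 6], [5]].
Insert 8: 8 bumps 9 from row 1; 9 appends to row 2. P = [[3, 6, 8], [4, 7, 9], [5]], Q = [[1, 2, 3], [4, 6, 7], [5]].
Insert 1: 1 bumps 3 from row 1; 3 bumps 4 from row 2; 4 bumps 5 from row 3; 5 starts row 4. P = [[1, 6, 8], [3, 7, 9], [4], [5]], Q = [[1, 2, 3], [4, 6, 7], [5], [8]].
Insert 2: 2 bumps 6 from row 1; 6 bumps 7 from row 2; 7 appends to row 3. P = [[1, 2, 8], [3, 6, 9], [4, 7], [5]], Q = [[1, 2, 3], [4, 6, 7], [5, 9], [8]].

So P = [[1, 2, 8], [3, 6, 9], [4, 7], [5]], Q = [[1, 2, 3], [4, 6, 7], [5, 9], [8]].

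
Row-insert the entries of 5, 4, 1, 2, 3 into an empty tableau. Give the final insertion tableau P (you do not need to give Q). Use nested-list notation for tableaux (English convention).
P = [[1, 2, 3], [4], [5]]

After inserting 5: P = [[5]].
After inserting 4: P = [[4], [5]].
After inserting 1: P = [[1], [4], [5]].
After inserting 2: P = [[1, 2], [4], [5]].
After inserting 3: P = [[1, 2, 3], [4], [5]].

So P = [[1, 2, 3], [4], [5]].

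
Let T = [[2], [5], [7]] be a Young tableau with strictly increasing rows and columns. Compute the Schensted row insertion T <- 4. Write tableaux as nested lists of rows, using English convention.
[[2, 4], [5], [7]]

4 is larger than every entry of row 1, so it is appended to row 1. The new tableau is [[2, 4], [5], [7]].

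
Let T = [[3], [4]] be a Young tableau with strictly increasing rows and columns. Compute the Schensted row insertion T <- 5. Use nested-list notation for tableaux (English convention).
5 is larger than every entry of row 1, so it is appended to row 1. The new tableau is [[3, 5], [4]].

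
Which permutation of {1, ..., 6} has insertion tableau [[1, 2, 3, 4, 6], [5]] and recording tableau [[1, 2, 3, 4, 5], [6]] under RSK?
Reverse the RSK construction: for i from n down to 1, find the cell of Q containing i, remove the entry at that cell from P, and reverse-bump it up through P; the value ejected from row 1 is w(i).

Step i=6: Q has 6 at row 2, column 1; remove 5 from row 2 of P and reverse-bump: 5 enters row 1 and ejects 4. So w(6) = 4. P is now [[1, 2, 3, 5, 6]].
Step i=5: Q has 5 at row 1, column 5; remove that cell from P, ejecting 6. So w(5) = 6. P is now [[1, 2, 3, 5]].
Step i=4: Q has 4 at row 1, column 4; remove that cell from P, ejecting 5. So w(4) = 5. P is now [[1, 2, 3]].
Step i=3: Q has 3 at row 1, column 3; remove that cell from P, ejecting 3. So w(3) = 3. P is now [[1, 2]].
Step i=2: Q has 2 at row 1, column 2; remove that cell from P, ejecting 2. So w(2) = 2. P is now [[1]].
Step i=1: Q has 1 at row 1, column 1; remove that cell from P, ejecting 1. So w(1) = 1. P is now [].

So w = 1 2 3 5 6 4.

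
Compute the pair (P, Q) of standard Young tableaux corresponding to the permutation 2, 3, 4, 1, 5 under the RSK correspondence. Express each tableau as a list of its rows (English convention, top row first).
P = [[1, 3, 4, 5], [2]], Q = [[1, 2, 3, 5], [4]]

Insert each entry of the permutation into P by Schensted row insertion, recording in Q the position of each new cell.

Insert 2: appended to row 1. P = [[2]].
Insert 3: appended to row 1. P = [[2, 3]].
Insert 4: appended to row 1. P = [[2, 3, 4]].
Insert 1: 1 bumps 2 from row 1; 2 starts row 2. P = [[1, 3, 4], [2]].
Insert 5: appended to row 1. P = [[1, 3, 4, 5], [2]].

So P = [[1, 3, 4, 5], [2]], Q = [[1, 2, 3, 5], [4]].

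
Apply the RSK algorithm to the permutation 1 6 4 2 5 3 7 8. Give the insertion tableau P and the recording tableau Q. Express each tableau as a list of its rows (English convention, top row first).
Insert each entry of the permutation into P by Schensted row insertion, recording in Q the position of each new cell.

Insert 1: appended to row 1. P = [[1]].
Insert 6: appended to row 1. P = [[1, 6]].
Insert 4: 4 bumps 6 from row 1; 6 starts row 2. P = [[1, 4], [6]].
Insert 2: 2 bumps 4 from row 1; 4 bumps 6 from row 2; 6 starts row 3. P = [[1, 2], [4], [6]].
Insert 5: appended to row 1. P = [[1, 2, 5], [4], [6]].
Insert 3: 3 bumps 5 from row 1; 5 appends to row 2. P = [[1, 2, 3], [4, 5], [6]].
Insert 7: appended to row 1. P = [[1, 2, 3, 7], [4, 5], [6]].
Insert 8: appended to row 1. P = [[1, 2, 3, 7, 8], [4, 5], [6]].

So P = [[1, 2, 3, 7, 8], [4, 5], [6]], Q = [[1, 2, 5, 7, 8], [3, 6], [4]].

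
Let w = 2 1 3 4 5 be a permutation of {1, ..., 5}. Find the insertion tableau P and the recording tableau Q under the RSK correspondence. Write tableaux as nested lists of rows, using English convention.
Insert each entry of the permutation into P by Schensted row insertion, recording in Q the position of each new cell.

Insert 2: appended to row 1. P = [[2]].
Insert 1: 1 bumps 2 from row 1; 2 starts row 2. P = [[1], [2]].
Insert 3: appended to row 1. P = [[1, 3], [2]].
Insert 4: appended to row 1. P = [[1, 3, 4], [2]].
Insert 5: appended to row 1. P = [[1, 3, 4, 5], [2]].

So P = [[1, 3, 4, 5], [2]], Q = [[1, 3, 4, 5], [2]].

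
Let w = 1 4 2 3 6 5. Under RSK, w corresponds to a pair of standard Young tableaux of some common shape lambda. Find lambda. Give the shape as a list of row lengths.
[4, 2]

Row-insert each entry into an empty tableau.

After inserting 1: P = [[1]].
After inserting 4: P = [[1, 4]].
After inserting 2: P = [[1, 2], [4]].
After inserting 3: P = [[1, 2, 3], [4]].
After inserting 6: P = [[1, 2, 3, 6], [4]].
After inserting 5: P = [[1, 2, 3, 5], [4, 6]].

The final insertion tableau P = [[1, 2, 3, 5], [4, 6]] has shape [4, 2].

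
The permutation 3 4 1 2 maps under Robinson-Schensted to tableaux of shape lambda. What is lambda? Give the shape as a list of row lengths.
[2, 2]

Row-insert each entry into an empty tableau.

After inserting 3: P = [[3]].
After inserting 4: P = [[3, 4]].
After inserting 1: P = [[1, 4], [3]].
After inserting 2: P = [[1, 2], [3, 4]].

The final insertion tableau P = [[1, 2], [3, 4]] has shape [2, 2].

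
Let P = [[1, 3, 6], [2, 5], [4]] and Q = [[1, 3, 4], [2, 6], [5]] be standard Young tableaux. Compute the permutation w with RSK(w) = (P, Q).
Reverse the RSK construction: for i from n down to 1, find the cell of Q containing i, remove the entry at that cell from P, and reverse-bump it up through P; the value ejected from row 1 is w(i).

Step i=6: Q has 6 at row 2, column 2; remove 5 from row 2 of P and reverse-bump: 5 enters row 1 and ejects 3. So w(6) = 3. P is now [[1, 5, 6], [2], [4]].
Step i=5: Q has 5 at row 3, column 1; remove 4 from row 3 of P and reverse-bump: 4 enters row 2 and ejects 2; 2 enters row 1 and ejects 1. So w(5) = 1. P is now [[2, 5, 6], [4]].
Step i=4: Q has 4 at row 1, column 3; remove that cell from P, ejecting 6. So w(4) = 6. P is now [[2, 5], [4]].
Step i=3: Q has 3 at row 1, column 2; remove that cell from P, ejecting 5. So w(3) = 5. P is now [[2], [4]].
Step i=2: Q has 2 at row 2, column 1; remove 4 from row 2 of P and reverse-bump: 4 enters row 1 and ejects 2. So w(2) = 2. P is now [[4]].
Step i=1: Q has 1 at row 1, column 1; remove that cell from P, ejecting 4. So w(1) = 4. P is now [].

So w = 4 2 5 6 1 3.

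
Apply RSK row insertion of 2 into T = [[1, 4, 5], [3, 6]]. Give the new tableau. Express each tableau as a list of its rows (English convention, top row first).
In row 1, 2 replaces 4 (the leftmost entry greater than 2); 4 is bumped to row 2. In row 2, 4 replaces 6 (the leftmost entry greater than 4); 6 is bumped to row 3. 6 starts a new row 3. The new tableau is [[1, 2, 5], [3, 4], [6]].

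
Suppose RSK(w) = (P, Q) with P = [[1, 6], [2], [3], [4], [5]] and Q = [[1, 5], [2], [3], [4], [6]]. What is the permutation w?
5 4 3 2 6 1

Reverse the RSK construction: for i from n down to 1, find the cell of Q containing i, remove the entry at that cell from P, and reverse-bump it up through P; the value ejected from row 1 is w(i).

Step i=6: Q has 6 at row 5, column 1; remove 5 from row 5 of P and reverse-bump: 5 enters row 4 and ejects 4; 4 enters row 3 and ejects 3; 3 enters row 2 and ejects 2; 2 enters row 1 and ejects 1. So w(6) = 1. P is now [[2, 6], [3], [4], [5]].
Step i=5: Q has 5 at row 1, column 2; remove that cell from P, ejecting 6. So w(5) = 6. P is now [[2], [3], [4], [5]].
Step i=4: Q has 4 at row 4, column 1; remove 5 from row 4 of P and reverse-bump: 5 enters row 3 and ejects 4; 4 enters row 2 and ejects 3; 3 enters row 1 and ejects 2. So w(4) = 2. P is now [[3], [4], [5]].
Step i=3: Q has 3 at row 3, column 1; remove 5 from row 3 of P and reverse-bump: 5 enters row 2 and ejects 4; 4 enters row 1 and ejects 3. So w(3) = 3. P is now [[4], [5]].
Step i=2: Q has 2 at row 2, column 1; remove 5 from row 2 of P and reverse-bump: 5 enters row 1 and ejects 4. So w(2) = 4. P is now [[5]].
Step i=1: Q has 1 at row 1, column 1; remove that cell from P, ejecting 5. So w(1) = 5. P is now [].

So w = 5 4 3 2 6 1.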